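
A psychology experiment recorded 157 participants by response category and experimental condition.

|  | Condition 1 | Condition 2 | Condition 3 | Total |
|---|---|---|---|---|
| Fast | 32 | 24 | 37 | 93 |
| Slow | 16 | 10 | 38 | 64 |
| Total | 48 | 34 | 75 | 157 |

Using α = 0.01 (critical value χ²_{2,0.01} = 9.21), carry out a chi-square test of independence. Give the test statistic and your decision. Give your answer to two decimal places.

5.96; fail to reject H₀

Grand total N = 157.
Expected counts (row total × column total / N):
  Fast, Condition 1: 93×48/157 = 28.4331
  Fast, Condition 2: 93×34/157 = 20.1401
  Fast, Condition 3: 93×75/157 = 44.4268
  Slow, Condition 1: 64×48/157 = 19.5669
  Slow, Condition 2: 64×34/157 = 13.8599
  Slow, Condition 3: 64×75/157 = 30.5732
Contributions (O − E)²/E:
  (32 − 28.4331)²/28.4331 = 0.4475
  (24 − 20.1401)²/20.1401 = 0.7398
  (37 − 44.4268)²/44.4268 = 1.2415
  (16 − 19.5669)²/19.5669 = 0.6502
  (10 − 13.8599)²/13.8599 = 1.0750
  (38 − 30.5732)²/30.5732 = 1.8041
χ² = 0.4475 + 0.7398 + 1.2415 + 0.6502 + 1.0750 + 1.8041 = 5.96
df = (2−1)(3−1) = 2. Since 5.96 < 9.21, fail to reject the null hypothesis of independence at α = 0.01.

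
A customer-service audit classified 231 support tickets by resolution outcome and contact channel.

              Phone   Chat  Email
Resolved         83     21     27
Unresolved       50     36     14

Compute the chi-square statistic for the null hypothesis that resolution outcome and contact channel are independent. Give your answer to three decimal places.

Row totals: 131, 100. Column totals: 133, 57, 41. Grand total N = 231.
Expected counts (row total × column total / N):
  Resolved, Phone: 131×133/231 = 75.4242
  Resolved, Chat: 131×57/231 = 32.3247
  Resolved, Email: 131×41/231 = 23.2511
  Unresolved, Phone: 100×133/231 = 57.5758
  Unresolved, Chat: 100×57/231 = 24.6753
  Unresolved, Email: 100×41/231 = 17.7489
Contributions (O − E)²/E:
  (83 − 75.4242)²/75.4242 = 0.7609
  (21 − 32.3247)²/32.3247 = 3.9675
  (27 − 23.2511)²/23.2511 = 0.6045
  (50 − 57.5758)²/57.5758 = 0.9968
  (36 − 24.6753)²/24.6753 = 5.1975
  (14 − 17.7489)²/17.7489 = 0.7918
χ² = 0.7609 + 3.9675 + 0.6045 + 0.9968 + 5.1975 + 0.7918 = 12.319

12.319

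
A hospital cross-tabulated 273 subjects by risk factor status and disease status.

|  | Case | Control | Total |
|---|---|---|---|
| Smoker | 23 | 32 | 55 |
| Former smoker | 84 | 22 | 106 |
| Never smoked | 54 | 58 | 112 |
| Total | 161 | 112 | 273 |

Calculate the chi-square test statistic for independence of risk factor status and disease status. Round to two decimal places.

Grand total N = 273.
Expected counts (row total × column total / N):
  Smoker, Case: 55×161/273 = 32.4359
  Smoker, Control: 55×112/273 = 22.5641
  Former smoker, Case: 106×161/273 = 62.5128
  Former smoker, Control: 106×112/273 = 43.4872
  Never smoked, Case: 112×161/273 = 66.0513
  Never smoked, Control: 112×112/273 = 45.9487
Contributions (O − E)²/E:
  (23 − 32.4359)²/32.4359 = 2.7450
  (32 − 22.5641)²/22.5641 = 3.9459
  (84 − 62.5128)²/62.5128 = 7.3857
  (22 − 43.4872)²/43.4872 = 10.6169
  (54 − 66.0513)²/66.0513 = 2.1988
  (58 − 45.9487)²/45.9487 = 3.1608
χ² = 2.7450 + 3.9459 + 7.3857 + 10.6169 + 2.1988 + 3.1608 = 30.05

30.05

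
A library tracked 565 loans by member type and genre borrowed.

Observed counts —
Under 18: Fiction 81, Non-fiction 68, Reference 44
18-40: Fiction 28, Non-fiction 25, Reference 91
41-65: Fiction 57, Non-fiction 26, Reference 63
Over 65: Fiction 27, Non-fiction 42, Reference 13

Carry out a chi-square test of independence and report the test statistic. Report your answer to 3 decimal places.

91.841

Row totals: 193, 144, 146, 82. Column totals: 193, 161, 211. Grand total N = 565.
Expected counts (row total × column total / N):
  Under 18, Fiction: 193×193/565 = 65.9274
  Under 18, Non-fiction: 193×161/565 = 54.9965
  Under 18, Reference: 193×211/565 = 72.0761
  18-40, Fiction: 144×193/565 = 49.1894
  18-40, Non-fiction: 144×161/565 = 41.0336
  18-40, Reference: 144×211/565 = 53.7770
  41-65, Fiction: 146×193/565 = 49.8726
  41-65, Non-fiction: 146×161/565 = 41.6035
  41-65, Reference: 146×211/565 = 54.5239
  Over 65, Fiction: 82×193/565 = 28.0106
  Over 65, Non-fiction: 82×161/565 = 23.3664
  Over 65, Reference: 82×211/565 = 30.6230
Contributions (O − E)²/E:
  (81 − 65.9274)²/65.9274 = 3.4460
  (68 − 54.9965)²/54.9965 = 3.0746
  (44 − 72.0761)²/72.0761 = 10.9366
  (28 − 49.1894)²/49.1894 = 9.1278
  (25 − 41.0336)²/41.0336 = 6.2650
  (91 − 53.7770)²/53.7770 = 25.7648
  (57 − 49.8726)²/49.8726 = 1.0186
  (26 − 41.6035)²/41.6035 = 5.8521
  (63 − 54.5239)²/54.5239 = 1.3177
  (27 − 28.0106)²/28.0106 = 0.0365
  (42 − 23.3664)²/23.3664 = 14.8594
  (13 − 30.6230)²/30.6230 = 10.1417
χ² = 3.4460 + 3.0746 + 10.9366 + 9.1278 + 6.2650 + 25.7648 + 1.0186 + 5.8521 + 1.3177 + 0.0365 + 14.8594 + 10.1417 = 91.841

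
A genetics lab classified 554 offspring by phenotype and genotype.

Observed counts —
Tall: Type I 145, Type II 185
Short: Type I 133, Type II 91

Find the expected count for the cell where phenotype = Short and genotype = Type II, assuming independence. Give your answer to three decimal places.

Row total (Short) = 224; column total (Type II) = 276; grand total N = 554.
Expected count = (row total × column total) / N = 224 × 276 / 554 = 111.596.

111.596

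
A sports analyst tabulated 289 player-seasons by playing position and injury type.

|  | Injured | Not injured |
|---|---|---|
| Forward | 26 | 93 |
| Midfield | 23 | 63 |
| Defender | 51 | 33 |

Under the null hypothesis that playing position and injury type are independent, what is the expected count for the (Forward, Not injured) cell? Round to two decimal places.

77.82

Row total (Forward) = 119; column total (Not injured) = 189; grand total N = 289.
Expected count = (row total × column total) / N = 119 × 189 / 289 = 77.82.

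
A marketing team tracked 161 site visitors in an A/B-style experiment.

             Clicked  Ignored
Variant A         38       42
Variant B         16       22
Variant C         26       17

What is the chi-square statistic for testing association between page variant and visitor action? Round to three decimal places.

3.025

Row totals: 80, 38, 43. Column totals: 80, 81. Grand total N = 161.
Expected counts (row total × column total / N):
  Variant A, Clicked: 80×80/161 = 39.7516
  Variant A, Ignored: 80×81/161 = 40.2484
  Variant B, Clicked: 38×80/161 = 18.8820
  Variant B, Ignored: 38×81/161 = 19.1180
  Variant C, Clicked: 43×80/161 = 21.3665
  Variant C, Ignored: 43×81/161 = 21.6335
Contributions (O − E)²/E:
  (38 − 39.7516)²/39.7516 = 0.0772
  (42 − 40.2484)²/40.2484 = 0.0762
  (16 − 18.8820)²/18.8820 = 0.4399
  (22 − 19.1180)²/19.1180 = 0.4345
  (26 − 21.3665)²/21.3665 = 1.0048
  (17 − 21.6335)²/21.6335 = 0.9924
χ² = 0.0772 + 0.0762 + 0.4399 + 0.4345 + 1.0048 + 0.9924 = 3.025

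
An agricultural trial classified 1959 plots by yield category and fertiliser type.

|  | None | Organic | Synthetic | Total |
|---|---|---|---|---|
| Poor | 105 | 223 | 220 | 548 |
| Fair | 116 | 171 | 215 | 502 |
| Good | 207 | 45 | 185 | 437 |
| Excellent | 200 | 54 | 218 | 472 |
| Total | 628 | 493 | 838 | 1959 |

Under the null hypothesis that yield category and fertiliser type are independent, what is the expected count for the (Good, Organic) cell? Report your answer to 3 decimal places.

109.975

Row total (Good) = 437; column total (Organic) = 493; grand total N = 1959.
Expected count = (row total × column total) / N = 437 × 493 / 1959 = 109.975.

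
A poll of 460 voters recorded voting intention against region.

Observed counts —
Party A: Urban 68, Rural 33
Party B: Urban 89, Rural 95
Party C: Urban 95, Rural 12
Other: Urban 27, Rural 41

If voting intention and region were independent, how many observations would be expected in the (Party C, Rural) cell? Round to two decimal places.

Row total (Party C) = 107; column total (Rural) = 181; grand total N = 460.
Expected count = (row total × column total) / N = 107 × 181 / 460 = 42.10.

42.10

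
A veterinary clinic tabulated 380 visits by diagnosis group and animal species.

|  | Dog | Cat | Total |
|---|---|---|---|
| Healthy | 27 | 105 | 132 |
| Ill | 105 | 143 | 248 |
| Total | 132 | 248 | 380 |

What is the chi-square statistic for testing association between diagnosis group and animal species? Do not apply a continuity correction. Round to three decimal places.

Grand total N = 380.
Expected counts (row total × column total / N):
  Healthy, Dog: 132×132/380 = 45.8526
  Healthy, Cat: 132×248/380 = 86.1474
  Ill, Dog: 248×132/380 = 86.1474
  Ill, Cat: 248×248/380 = 161.8526
Contributions (O − E)²/E:
  (27 − 45.8526)²/45.8526 = 7.7514
  (105 − 86.1474)²/86.1474 = 4.1257
  (105 − 86.1474)²/86.1474 = 4.1257
  (143 − 161.8526)²/161.8526 = 2.1960
χ² = 7.7514 + 4.1257 + 4.1257 + 2.1960 = 18.199

18.199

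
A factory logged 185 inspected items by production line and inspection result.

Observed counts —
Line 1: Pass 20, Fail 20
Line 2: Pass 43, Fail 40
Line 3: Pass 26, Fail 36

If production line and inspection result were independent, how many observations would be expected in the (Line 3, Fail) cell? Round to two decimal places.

Row total (Line 3) = 62; column total (Fail) = 96; grand total N = 185.
Expected count = (row total × column total) / N = 62 × 96 / 185 = 32.17.

32.17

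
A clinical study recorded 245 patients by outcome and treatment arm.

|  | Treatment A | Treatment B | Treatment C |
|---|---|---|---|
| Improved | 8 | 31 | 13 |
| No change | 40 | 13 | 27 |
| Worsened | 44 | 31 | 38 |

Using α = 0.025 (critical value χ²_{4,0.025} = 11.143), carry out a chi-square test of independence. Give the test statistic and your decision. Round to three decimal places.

Row totals: 52, 80, 113. Column totals: 92, 75, 78. Grand total N = 245.
Expected counts (row total × column total / N):
  Improved, Treatment A: 52×92/245 = 19.52653
  Improved, Treatment B: 52×75/245 = 15.91837
  Improved, Treatment C: 52×78/245 = 16.55510
  No change, Treatment A: 80×92/245 = 30.04082
  No change, Treatment B: 80×75/245 = 24.48980
  No change, Treatment C: 80×78/245 = 25.46939
  Worsened, Treatment A: 113×92/245 = 42.43265
  Worsened, Treatment B: 113×75/245 = 34.59184
  Worsened, Treatment C: 113×78/245 = 35.97551
Contributions (O − E)²/E:
  (8 − 19.52653)²/19.52653 = 6.8041
  (31 − 15.91837)²/15.91837 = 14.2889
  (13 − 16.55510)²/16.55510 = 0.7634
  (40 − 30.04082)²/30.04082 = 3.3017
  (13 − 24.48980)²/24.48980 = 5.3906
  (27 − 25.46939)²/25.46939 = 0.0920
  (44 − 42.43265)²/42.43265 = 0.0579
  (31 − 34.59184)²/34.59184 = 0.3730
  (38 − 35.97551)²/35.97551 = 0.1139
χ² = 6.8041 + 14.2889 + 0.7634 + 3.3017 + 5.3906 + 0.0920 + 0.0579 + 0.3730 + 0.1139 = 31.186
df = (3−1)(3−1) = 4. Since 31.186 > 11.143, reject the null hypothesis of independence at α = 0.025.

31.186; reject H₀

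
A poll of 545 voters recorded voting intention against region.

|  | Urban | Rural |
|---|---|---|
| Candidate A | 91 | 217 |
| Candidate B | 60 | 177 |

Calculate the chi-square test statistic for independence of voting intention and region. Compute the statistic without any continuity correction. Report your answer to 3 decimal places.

1.196

Row totals: 308, 237. Column totals: 151, 394. Grand total N = 545.
Expected counts (row total × column total / N):
  Candidate A, Urban: 308×151/545 = 85.3358
  Candidate A, Rural: 308×394/545 = 222.6642
  Candidate B, Urban: 237×151/545 = 65.6642
  Candidate B, Rural: 237×394/545 = 171.3358
Contributions (O − E)²/E:
  (91 − 85.3358)²/85.3358 = 0.3760
  (217 − 222.6642)²/222.6642 = 0.1441
  (60 − 65.6642)²/65.6642 = 0.4886
  (177 − 171.3358)²/171.3358 = 0.1873
χ² = 0.3760 + 0.1441 + 0.4886 + 0.1873 = 1.196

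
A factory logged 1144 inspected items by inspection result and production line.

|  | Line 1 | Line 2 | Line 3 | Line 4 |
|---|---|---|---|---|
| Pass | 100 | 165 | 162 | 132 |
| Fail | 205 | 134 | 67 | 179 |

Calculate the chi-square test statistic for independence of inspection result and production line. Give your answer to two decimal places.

Row totals: 559, 585. Column totals: 305, 299, 229, 311. Grand total N = 1144.
Expected counts (row total × column total / N):
  Pass, Line 1: 559×305/1144 = 149.034
  Pass, Line 2: 559×299/1144 = 146.102
  Pass, Line 3: 559×229/1144 = 111.898
  Pass, Line 4: 559×311/1144 = 151.966
  Fail, Line 1: 585×305/1144 = 155.966
  Fail, Line 2: 585×299/1144 = 152.898
  Fail, Line 3: 585×229/1144 = 117.102
  Fail, Line 4: 585×311/1144 = 159.034
Contributions (O − E)²/E:
  (100 − 149.034)²/149.034 = 16.1328
  (165 − 146.102)²/146.102 = 2.4444
  (162 − 111.898)²/111.898 = 22.4330
  (132 − 151.966)²/151.966 = 2.6232
  (205 − 155.966)²/155.966 = 15.4158
  (134 − 152.898)²/152.898 = 2.3358
  (67 − 117.102)²/117.102 = 21.4361
  (179 − 159.034)²/159.034 = 2.5066
χ² = 16.1328 + 2.4444 + 22.4330 + 2.6232 + 15.4158 + 2.3358 + 21.4361 + 2.5066 = 85.33

85.33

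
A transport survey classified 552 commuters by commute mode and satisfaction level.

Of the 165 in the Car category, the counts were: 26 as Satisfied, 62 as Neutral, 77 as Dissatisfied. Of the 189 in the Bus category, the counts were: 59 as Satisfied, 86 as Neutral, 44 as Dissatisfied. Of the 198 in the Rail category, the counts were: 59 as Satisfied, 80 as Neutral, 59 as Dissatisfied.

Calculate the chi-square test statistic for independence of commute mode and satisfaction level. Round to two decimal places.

26.62

Row totals: 165, 189, 198. Column totals: 144, 228, 180. Grand total N = 552.
Expected counts (row total × column total / N):
  Car, Satisfied: 165×144/552 = 43.043
  Car, Neutral: 165×228/552 = 68.152
  Car, Dissatisfied: 165×180/552 = 53.804
  Bus, Satisfied: 189×144/552 = 49.304
  Bus, Neutral: 189×228/552 = 78.065
  Bus, Dissatisfied: 189×180/552 = 61.630
  Rail, Satisfied: 198×144/552 = 51.652
  Rail, Neutral: 198×228/552 = 81.783
  Rail, Dissatisfied: 198×180/552 = 64.565
Contributions (O − E)²/E:
  (26 − 43.043)²/43.043 = 6.7482
  (62 − 68.152)²/68.152 = 0.5553
  (77 − 53.804)²/53.804 = 10.0003
  (59 − 49.304)²/49.304 = 1.9068
  (86 − 78.065)²/78.065 = 0.8066
  (44 − 61.630)²/61.630 = 5.0433
  (59 − 51.652)²/51.652 = 1.0453
  (80 − 81.783)²/81.783 = 0.0389
  (59 − 64.565)²/64.565 = 0.4797
χ² = 6.7482 + 0.5553 + 10.0003 + 1.9068 + 0.8066 + 5.0433 + 1.0453 + 0.0389 + 0.4797 = 26.62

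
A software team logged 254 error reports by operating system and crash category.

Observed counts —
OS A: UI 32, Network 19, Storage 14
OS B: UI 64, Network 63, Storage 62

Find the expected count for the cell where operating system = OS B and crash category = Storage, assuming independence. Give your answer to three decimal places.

56.551

Row total (OS B) = 189; column total (Storage) = 76; grand total N = 254.
Expected count = (row total × column total) / N = 189 × 76 / 254 = 56.551.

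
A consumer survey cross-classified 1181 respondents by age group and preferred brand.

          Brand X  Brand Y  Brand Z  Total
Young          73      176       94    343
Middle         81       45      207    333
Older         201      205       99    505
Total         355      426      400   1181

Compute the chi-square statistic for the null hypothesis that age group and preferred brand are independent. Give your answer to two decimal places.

Grand total N = 1181.
Expected counts (row total × column total / N):
  Young, Brand X: 343×355/1181 = 103.103
  Young, Brand Y: 343×426/1181 = 123.724
  Young, Brand Z: 343×400/1181 = 116.173
  Middle, Brand X: 333×355/1181 = 100.097
  Middle, Brand Y: 333×426/1181 = 120.117
  Middle, Brand Z: 333×400/1181 = 112.786
  Older, Brand X: 505×355/1181 = 151.799
  Older, Brand Y: 505×426/1181 = 182.159
  Older, Brand Z: 505×400/1181 = 171.041
Contributions (O − E)²/E:
  (73 − 103.103)²/103.103 = 8.7892
  (176 − 123.724)²/123.724 = 22.0877
  (94 − 116.173)²/116.173 = 4.2320
  (81 − 100.097)²/100.097 = 3.6434
  (45 − 120.117)²/120.117 = 46.9756
  (207 − 112.786)²/112.786 = 78.7002
  (201 − 151.799)²/151.799 = 15.9470
  (205 − 182.159)²/182.159 = 2.8640
  (99 − 171.041)²/171.041 = 30.3431
χ² = 8.7892 + 22.0877 + 4.2320 + 3.6434 + 46.9756 + 78.7002 + 15.9470 + 2.8640 + 30.3431 = 213.58

213.58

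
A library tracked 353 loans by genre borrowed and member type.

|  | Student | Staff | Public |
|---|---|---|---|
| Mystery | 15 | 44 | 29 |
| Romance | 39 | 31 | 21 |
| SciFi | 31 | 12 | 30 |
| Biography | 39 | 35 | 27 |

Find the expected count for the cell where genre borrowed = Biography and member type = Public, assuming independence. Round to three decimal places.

Row total (Biography) = 101; column total (Public) = 107; grand total N = 353.
Expected count = (row total × column total) / N = 101 × 107 / 353 = 30.615.

30.615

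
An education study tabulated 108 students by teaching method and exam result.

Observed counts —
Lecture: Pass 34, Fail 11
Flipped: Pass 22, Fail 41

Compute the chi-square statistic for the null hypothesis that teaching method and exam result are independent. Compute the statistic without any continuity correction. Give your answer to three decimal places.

Row totals: 45, 63. Column totals: 56, 52. Grand total N = 108.
Expected counts (row total × column total / N):
  Lecture, Pass: 45×56/108 = 23.3333
  Lecture, Fail: 45×52/108 = 21.6667
  Flipped, Pass: 63×56/108 = 32.6667
  Flipped, Fail: 63×52/108 = 30.3333
Contributions (O − E)²/E:
  (34 − 23.3333)²/23.3333 = 4.8762
  (11 − 21.6667)²/21.6667 = 5.2513
  (22 − 32.6667)²/32.6667 = 3.4830
  (41 − 30.3333)²/30.3333 = 3.7509
χ² = 4.8762 + 5.2513 + 3.4830 + 3.7509 = 17.361

17.361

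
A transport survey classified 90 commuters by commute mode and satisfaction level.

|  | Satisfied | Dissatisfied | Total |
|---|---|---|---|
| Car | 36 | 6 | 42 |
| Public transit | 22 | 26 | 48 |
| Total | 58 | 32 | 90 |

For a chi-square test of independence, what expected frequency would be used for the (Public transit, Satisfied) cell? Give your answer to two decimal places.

30.93

Row total (Public transit) = 48; column total (Satisfied) = 58; grand total N = 90.
Expected count = (row total × column total) / N = 48 × 58 / 90 = 30.93.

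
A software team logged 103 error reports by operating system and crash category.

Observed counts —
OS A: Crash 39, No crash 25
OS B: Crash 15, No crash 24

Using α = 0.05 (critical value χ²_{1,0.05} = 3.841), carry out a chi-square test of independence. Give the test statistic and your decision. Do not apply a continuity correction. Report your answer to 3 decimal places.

4.908; reject H₀

Row totals: 64, 39. Column totals: 54, 49. Grand total N = 103.
Expected counts (row total × column total / N):
  OS A, Crash: 64×54/103 = 33.5534
  OS A, No crash: 64×49/103 = 30.4466
  OS B, Crash: 39×54/103 = 20.4466
  OS B, No crash: 39×49/103 = 18.5534
Contributions (O − E)²/E:
  (39 − 33.5534)²/33.5534 = 0.8841
  (25 − 30.4466)²/30.4466 = 0.9743
  (15 − 20.4466)²/20.4466 = 1.4509
  (24 − 18.5534)²/18.5534 = 1.5989
χ² = 0.8841 + 0.9743 + 1.4509 + 1.5989 = 4.908
df = (2−1)(2−1) = 1. Since 4.908 > 3.841, reject the null hypothesis of independence at α = 0.05.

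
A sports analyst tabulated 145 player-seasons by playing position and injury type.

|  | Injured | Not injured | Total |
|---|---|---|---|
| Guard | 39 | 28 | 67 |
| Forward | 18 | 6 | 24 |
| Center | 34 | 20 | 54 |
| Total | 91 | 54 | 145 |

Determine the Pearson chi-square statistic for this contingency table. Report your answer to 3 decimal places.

Grand total N = 145.
Expected counts (row total × column total / N):
  Guard, Injured: 67×91/145 = 42.0483
  Guard, Not injured: 67×54/145 = 24.9517
  Forward, Injured: 24×91/145 = 15.0621
  Forward, Not injured: 24×54/145 = 8.9379
  Center, Injured: 54×91/145 = 33.8897
  Center, Not injured: 54×54/145 = 20.1103
Contributions (O − E)²/E:
  (39 − 42.0483)²/42.0483 = 0.2210
  (28 − 24.9517)²/24.9517 = 0.3724
  (18 − 15.0621)²/15.0621 = 0.5730
  (6 − 8.9379)²/8.9379 = 0.9657
  (34 − 33.8897)²/33.8897 = 0.0004
  (20 − 20.1103)²/20.1103 = 0.0006
χ² = 0.2210 + 0.3724 + 0.5730 + 0.9657 + 0.0004 + 0.0006 = 2.133

2.133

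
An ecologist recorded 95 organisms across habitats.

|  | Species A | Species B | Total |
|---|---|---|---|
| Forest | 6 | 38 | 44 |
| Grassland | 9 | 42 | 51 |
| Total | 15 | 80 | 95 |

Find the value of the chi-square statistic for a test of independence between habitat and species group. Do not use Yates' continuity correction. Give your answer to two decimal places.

0.29

Grand total N = 95.
Expected counts (row total × column total / N):
  Forest, Species A: 44×15/95 = 6.947
  Forest, Species B: 44×80/95 = 37.053
  Grassland, Species A: 51×15/95 = 8.053
  Grassland, Species B: 51×80/95 = 42.947
Contributions (O − E)²/E:
  (6 − 6.947)²/6.947 = 0.1291
  (38 − 37.053)²/37.053 = 0.0242
  (9 − 8.053)²/8.053 = 0.1114
  (42 − 42.947)²/42.947 = 0.0209
χ² = 0.1291 + 0.0242 + 0.1114 + 0.0209 = 0.29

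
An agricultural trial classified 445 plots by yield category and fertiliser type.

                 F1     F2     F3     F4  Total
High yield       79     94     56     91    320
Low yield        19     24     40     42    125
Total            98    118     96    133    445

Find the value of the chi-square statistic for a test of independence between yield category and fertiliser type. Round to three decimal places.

16.745

Grand total N = 445.
Expected counts (row total × column total / N):
  High yield, F1: 320×98/445 = 70.4719
  High yield, F2: 320×118/445 = 84.8539
  High yield, F3: 320×96/445 = 69.0337
  High yield, F4: 320×133/445 = 95.6404
  Low yield, F1: 125×98/445 = 27.5281
  Low yield, F2: 125×118/445 = 33.1461
  Low yield, F3: 125×96/445 = 26.9663
  Low yield, F4: 125×133/445 = 37.3596
Contributions (O − E)²/E:
  (79 − 70.4719)²/70.4719 = 1.0320
  (94 − 84.8539)²/84.8539 = 0.9858
  (56 − 69.0337)²/69.0337 = 2.4608
  (91 − 95.6404)²/95.6404 = 0.2251
  (19 − 27.5281)²/27.5281 = 2.6420
  (24 − 33.1461)²/33.1461 = 2.5237
  (40 − 26.9663)²/26.9663 = 6.2996
  (42 − 37.3596)²/37.3596 = 0.5764
χ² = 1.0320 + 0.9858 + 2.4608 + 0.2251 + 2.6420 + 2.5237 + 6.2996 + 0.5764 = 16.745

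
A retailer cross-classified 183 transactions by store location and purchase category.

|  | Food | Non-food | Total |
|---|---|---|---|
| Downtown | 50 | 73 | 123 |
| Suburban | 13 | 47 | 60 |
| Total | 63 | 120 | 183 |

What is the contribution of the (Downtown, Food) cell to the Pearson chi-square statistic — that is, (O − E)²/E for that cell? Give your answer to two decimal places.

1.38

Row total (Downtown) = 123; column total (Food) = 63; N = 183.
Expected count E = 123 × 63 / 183 = 42.344.
Contribution = (O − E)²/E = (50 − 42.344)² / 42.344 = 1.38.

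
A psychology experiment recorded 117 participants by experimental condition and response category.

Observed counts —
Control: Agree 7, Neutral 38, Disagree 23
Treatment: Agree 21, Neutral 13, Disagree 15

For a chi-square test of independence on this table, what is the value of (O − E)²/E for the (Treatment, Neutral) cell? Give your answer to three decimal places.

Row total (Treatment) = 49; column total (Neutral) = 51; N = 117.
Expected count E = 49 × 51 / 117 = 21.3590.
Contribution = (O − E)²/E = (13 − 21.3590)² / 21.3590 = 3.271.

3.271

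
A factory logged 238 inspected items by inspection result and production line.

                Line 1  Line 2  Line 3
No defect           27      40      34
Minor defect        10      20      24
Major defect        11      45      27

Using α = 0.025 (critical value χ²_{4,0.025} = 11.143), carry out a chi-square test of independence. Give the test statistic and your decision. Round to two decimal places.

8.70; fail to reject H₀

Row totals: 101, 54, 83. Column totals: 48, 105, 85. Grand total N = 238.
Expected counts (row total × column total / N):
  No defect, Line 1: 101×48/238 = 20.370
  No defect, Line 2: 101×105/238 = 44.559
  No defect, Line 3: 101×85/238 = 36.071
  Minor defect, Line 1: 54×48/238 = 10.891
  Minor defect, Line 2: 54×105/238 = 23.824
  Minor defect, Line 3: 54×85/238 = 19.286
  Major defect, Line 1: 83×48/238 = 16.739
  Major defect, Line 2: 83×105/238 = 36.618
  Major defect, Line 3: 83×85/238 = 29.643
Contributions (O − E)²/E:
  (27 − 20.370)²/20.370 = 2.1579
  (40 − 44.559)²/44.559 = 0.4664
  (34 − 36.071)²/36.071 = 0.1189
  (10 − 10.891)²/10.891 = 0.0729
  (20 − 23.824)²/23.824 = 0.6138
  (24 − 19.286)²/19.286 = 1.1522
  (11 − 16.739)²/16.739 = 1.9676
  (45 − 36.618)²/36.618 = 1.9187
  (27 − 29.643)²/29.643 = 0.2357
χ² = 2.1579 + 0.4664 + 0.1189 + 0.0729 + 0.6138 + 1.1522 + 1.9676 + 1.9187 + 0.2357 = 8.70
df = (3−1)(3−1) = 4. Since 8.70 < 11.143, fail to reject the null hypothesis of independence at α = 0.025.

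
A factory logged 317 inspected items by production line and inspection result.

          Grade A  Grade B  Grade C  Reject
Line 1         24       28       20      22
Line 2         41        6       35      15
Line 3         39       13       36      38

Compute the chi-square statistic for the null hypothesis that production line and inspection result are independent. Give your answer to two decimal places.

Row totals: 94, 97, 126. Column totals: 104, 47, 91, 75. Grand total N = 317.
Expected counts (row total × column total / N):
  Line 1, Grade A: 94×104/317 = 30.8391
  Line 1, Grade B: 94×47/317 = 13.9369
  Line 1, Grade C: 94×91/317 = 26.9842
  Line 1, Reject: 94×75/317 = 22.2397
  Line 2, Grade A: 97×104/317 = 31.8233
  Line 2, Grade B: 97×47/317 = 14.3817
  Line 2, Grade C: 97×91/317 = 27.8454
  Line 2, Reject: 97×75/317 = 22.9495
  Line 3, Grade A: 126×104/317 = 41.3375
  Line 3, Grade B: 126×47/317 = 18.6814
  Line 3, Grade C: 126×91/317 = 36.1703
  Line 3, Reject: 126×75/317 = 29.8107
Contributions (O − E)²/E:
  (24 − 30.8391)²/30.8391 = 1.5167
  (28 − 13.9369)²/13.9369 = 14.1904
  (20 − 26.9842)²/26.9842 = 1.8077
  (22 − 22.2397)²/22.2397 = 0.0026
  (41 − 31.8233)²/31.8233 = 2.6462
  (6 − 14.3817)²/14.3817 = 4.8849
  (35 − 27.8454)²/27.8454 = 1.8383
  (15 − 22.9495)²/22.9495 = 2.7536
  (39 − 41.3375)²/41.3375 = 0.1322
  (13 − 18.6814)²/18.6814 = 1.7278
  (36 − 36.1703)²/36.1703 = 0.0008
  (38 − 29.8107)²/29.8107 = 2.2497
χ² = 1.5167 + 14.1904 + 1.8077 + 0.0026 + 2.6462 + 4.8849 + 1.8383 + 2.7536 + 0.1322 + 1.7278 + 0.0008 + 2.2497 = 33.75

33.75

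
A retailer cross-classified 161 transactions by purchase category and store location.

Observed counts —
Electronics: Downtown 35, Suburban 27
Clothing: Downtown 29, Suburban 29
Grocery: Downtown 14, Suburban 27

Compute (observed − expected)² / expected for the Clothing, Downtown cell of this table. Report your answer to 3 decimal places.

0.029

Row total (Clothing) = 58; column total (Downtown) = 78; N = 161.
Expected count E = 58 × 78 / 161 = 28.0994.
Contribution = (O − E)²/E = (29 − 28.0994)² / 28.0994 = 0.029.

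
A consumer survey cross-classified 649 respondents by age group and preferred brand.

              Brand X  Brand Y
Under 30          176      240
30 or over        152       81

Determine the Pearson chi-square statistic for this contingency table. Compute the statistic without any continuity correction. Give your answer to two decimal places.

Row totals: 416, 233. Column totals: 328, 321. Grand total N = 649.
Expected counts (row total × column total / N):
  Under 30, Brand X: 416×328/649 = 210.2435
  Under 30, Brand Y: 416×321/649 = 205.7565
  30 or over, Brand X: 233×328/649 = 117.7565
  30 or over, Brand Y: 233×321/649 = 115.2435
Contributions (O − E)²/E:
  (176 − 210.2435)²/210.2435 = 5.5774
  (240 − 205.7565)²/205.7565 = 5.6991
  (152 − 117.7565)²/117.7565 = 9.9580
  (81 − 115.2435)²/115.2435 = 10.1751
χ² = 5.5774 + 5.6991 + 9.9580 + 10.1751 = 31.41

31.41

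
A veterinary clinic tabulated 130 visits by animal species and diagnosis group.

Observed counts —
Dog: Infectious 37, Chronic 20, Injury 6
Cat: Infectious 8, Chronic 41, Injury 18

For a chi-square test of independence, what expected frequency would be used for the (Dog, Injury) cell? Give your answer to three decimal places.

11.631

Row total (Dog) = 63; column total (Injury) = 24; grand total N = 130.
Expected count = (row total × column total) / N = 63 × 24 / 130 = 11.631.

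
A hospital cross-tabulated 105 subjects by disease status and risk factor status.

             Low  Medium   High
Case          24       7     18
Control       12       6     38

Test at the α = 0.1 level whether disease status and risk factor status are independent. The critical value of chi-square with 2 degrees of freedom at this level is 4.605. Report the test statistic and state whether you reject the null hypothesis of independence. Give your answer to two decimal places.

10.80; reject H₀

Row totals: 49, 56. Column totals: 36, 13, 56. Grand total N = 105.
Expected counts (row total × column total / N):
  Case, Low: 49×36/105 = 16.800
  Case, Medium: 49×13/105 = 6.067
  Case, High: 49×56/105 = 26.133
  Control, Low: 56×36/105 = 19.200
  Control, Medium: 56×13/105 = 6.933
  Control, High: 56×56/105 = 29.867
Contributions (O − E)²/E:
  (24 − 16.800)²/16.800 = 3.0857
  (7 − 6.067)²/6.067 = 0.1435
  (18 − 26.133)²/26.133 = 2.5311
  (12 − 19.200)²/19.200 = 2.7000
  (6 − 6.933)²/6.933 = 0.1256
  (38 − 29.867)²/29.867 = 2.2147
χ² = 3.0857 + 0.1435 + 2.5311 + 2.7000 + 0.1256 + 2.2147 = 10.80
df = (2−1)(3−1) = 2. Since 10.80 > 4.605, reject the null hypothesis of independence at α = 0.1.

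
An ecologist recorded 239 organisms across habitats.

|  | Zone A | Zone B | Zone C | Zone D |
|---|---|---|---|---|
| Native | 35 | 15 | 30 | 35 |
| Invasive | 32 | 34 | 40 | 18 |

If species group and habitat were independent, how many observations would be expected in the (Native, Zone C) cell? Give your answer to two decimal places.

Row total (Native) = 115; column total (Zone C) = 70; grand total N = 239.
Expected count = (row total × column total) / N = 115 × 70 / 239 = 33.68.

33.68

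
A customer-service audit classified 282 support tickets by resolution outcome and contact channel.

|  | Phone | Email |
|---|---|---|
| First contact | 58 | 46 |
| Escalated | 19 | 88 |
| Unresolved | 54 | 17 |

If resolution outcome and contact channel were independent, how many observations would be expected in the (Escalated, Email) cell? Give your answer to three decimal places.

Row total (Escalated) = 107; column total (Email) = 151; grand total N = 282.
Expected count = (row total × column total) / N = 107 × 151 / 282 = 57.294.

57.294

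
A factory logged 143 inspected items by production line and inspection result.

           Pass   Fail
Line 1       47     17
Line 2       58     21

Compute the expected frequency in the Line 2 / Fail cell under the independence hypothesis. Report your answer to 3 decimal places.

20.993

Row total (Line 2) = 79; column total (Fail) = 38; grand total N = 143.
Expected count = (row total × column total) / N = 79 × 38 / 143 = 20.993.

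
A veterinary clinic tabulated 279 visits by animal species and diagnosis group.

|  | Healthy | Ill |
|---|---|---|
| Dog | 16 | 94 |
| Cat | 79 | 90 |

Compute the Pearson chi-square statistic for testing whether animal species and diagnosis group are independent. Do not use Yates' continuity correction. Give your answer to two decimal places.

Row totals: 110, 169. Column totals: 95, 184. Grand total N = 279.
Expected counts (row total × column total / N):
  Dog, Healthy: 110×95/279 = 37.455
  Dog, Ill: 110×184/279 = 72.545
  Cat, Healthy: 169×95/279 = 57.545
  Cat, Ill: 169×184/279 = 111.455
Contributions (O − E)²/E:
  (16 − 37.455)²/37.455 = 12.2899
  (94 − 72.545)²/72.545 = 6.3453
  (79 − 57.545)²/57.545 = 7.9993
  (90 − 111.455)²/111.455 = 4.1301
χ² = 12.2899 + 6.3453 + 7.9993 + 4.1301 = 30.76

30.76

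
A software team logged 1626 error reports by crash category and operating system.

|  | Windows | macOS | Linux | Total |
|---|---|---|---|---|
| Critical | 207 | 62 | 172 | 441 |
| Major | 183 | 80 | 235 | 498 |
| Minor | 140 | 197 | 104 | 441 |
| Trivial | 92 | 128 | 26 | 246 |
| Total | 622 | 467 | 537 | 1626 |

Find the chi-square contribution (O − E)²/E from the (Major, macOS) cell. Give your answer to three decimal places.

27.776

Row total (Major) = 498; column total (macOS) = 467; N = 1626.
Expected count E = 498 × 467 / 1626 = 143.0295.
Contribution = (O − E)²/E = (80 − 143.0295)² / 143.0295 = 27.776.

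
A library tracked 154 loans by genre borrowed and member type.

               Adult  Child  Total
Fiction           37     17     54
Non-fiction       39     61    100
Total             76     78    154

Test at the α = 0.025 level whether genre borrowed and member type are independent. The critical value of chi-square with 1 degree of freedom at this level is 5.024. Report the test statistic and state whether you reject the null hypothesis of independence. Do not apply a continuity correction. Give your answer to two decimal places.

Grand total N = 154.
Expected counts (row total × column total / N):
  Fiction, Adult: 54×76/154 = 26.649
  Fiction, Child: 54×78/154 = 27.351
  Non-fiction, Adult: 100×76/154 = 49.351
  Non-fiction, Child: 100×78/154 = 50.649
Contributions (O − E)²/E:
  (37 − 26.649)²/26.649 = 4.0205
  (17 − 27.351)²/27.351 = 3.9173
  (39 − 49.351)²/49.351 = 2.1710
  (61 − 50.649)²/50.649 = 2.1154
χ² = 4.0205 + 3.9173 + 2.1710 + 2.1154 = 12.22
df = (2−1)(2−1) = 1. Since 12.22 > 5.024, reject the null hypothesis of independence at α = 0.025.

12.22; reject H₀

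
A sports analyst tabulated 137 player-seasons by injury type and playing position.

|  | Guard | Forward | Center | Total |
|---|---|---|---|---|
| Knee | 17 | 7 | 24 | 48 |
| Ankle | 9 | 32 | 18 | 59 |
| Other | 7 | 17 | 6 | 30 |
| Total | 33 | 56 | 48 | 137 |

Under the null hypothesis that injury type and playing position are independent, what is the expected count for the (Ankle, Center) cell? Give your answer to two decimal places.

Row total (Ankle) = 59; column total (Center) = 48; grand total N = 137.
Expected count = (row total × column total) / N = 59 × 48 / 137 = 20.67.

20.67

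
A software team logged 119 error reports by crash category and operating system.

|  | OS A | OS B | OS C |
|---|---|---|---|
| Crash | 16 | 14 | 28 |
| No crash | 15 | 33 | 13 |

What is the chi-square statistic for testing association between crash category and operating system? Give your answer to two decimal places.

13.13

Row totals: 58, 61. Column totals: 31, 47, 41. Grand total N = 119.
Expected counts (row total × column total / N):
  Crash, OS A: 58×31/119 = 15.109
  Crash, OS B: 58×47/119 = 22.908
  Crash, OS C: 58×41/119 = 19.983
  No crash, OS A: 61×31/119 = 15.891
  No crash, OS B: 61×47/119 = 24.092
  No crash, OS C: 61×41/119 = 21.017
Contributions (O − E)²/E:
  (16 − 15.109)²/15.109 = 0.0525
  (14 − 22.908)²/22.908 = 3.4640
  (28 − 19.983)²/19.983 = 3.2163
  (15 − 15.891)²/15.891 = 0.0500
  (33 − 24.092)²/24.092 = 3.2937
  (13 − 21.017)²/21.017 = 3.0581
χ² = 0.0525 + 3.4640 + 3.2163 + 0.0500 + 3.2937 + 3.0581 = 13.13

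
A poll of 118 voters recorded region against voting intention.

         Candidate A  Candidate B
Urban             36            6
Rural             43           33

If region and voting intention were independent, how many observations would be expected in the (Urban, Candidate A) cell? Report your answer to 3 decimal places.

Row total (Urban) = 42; column total (Candidate A) = 79; grand total N = 118.
Expected count = (row total × column total) / N = 42 × 79 / 118 = 28.119.

28.119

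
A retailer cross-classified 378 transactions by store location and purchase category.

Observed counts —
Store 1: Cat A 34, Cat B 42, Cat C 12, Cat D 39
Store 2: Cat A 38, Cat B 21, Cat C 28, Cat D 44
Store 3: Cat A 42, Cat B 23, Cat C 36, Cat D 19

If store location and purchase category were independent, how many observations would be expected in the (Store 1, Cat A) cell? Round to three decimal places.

Row total (Store 1) = 127; column total (Cat A) = 114; grand total N = 378.
Expected count = (row total × column total) / N = 127 × 114 / 378 = 38.302.

38.302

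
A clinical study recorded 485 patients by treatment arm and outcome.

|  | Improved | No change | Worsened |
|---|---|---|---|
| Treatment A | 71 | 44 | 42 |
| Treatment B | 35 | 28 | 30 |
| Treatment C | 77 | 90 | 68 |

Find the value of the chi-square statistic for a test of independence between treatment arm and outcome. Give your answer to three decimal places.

7.833

Row totals: 157, 93, 235. Column totals: 183, 162, 140. Grand total N = 485.
Expected counts (row total × column total / N):
  Treatment A, Improved: 157×183/485 = 59.2392
  Treatment A, No change: 157×162/485 = 52.4412
  Treatment A, Worsened: 157×140/485 = 45.3196
  Treatment B, Improved: 93×183/485 = 35.0907
  Treatment B, No change: 93×162/485 = 31.0639
  Treatment B, Worsened: 93×140/485 = 26.8454
  Treatment C, Improved: 235×183/485 = 88.6701
  Treatment C, No change: 235×162/485 = 78.4948
  Treatment C, Worsened: 235×140/485 = 67.8351
Contributions (O − E)²/E:
  (71 − 59.2392)²/59.2392 = 2.3349
  (44 − 52.4412)²/52.4412 = 1.3587
  (42 − 45.3196)²/45.3196 = 0.2432
  (35 − 35.0907)²/35.0907 = 0.0002
  (28 − 31.0639)²/31.0639 = 0.3022
  (30 − 26.8454)²/26.8454 = 0.3707
  (77 − 88.6701)²/88.6701 = 1.5359
  (90 − 78.4948)²/78.4948 = 1.6863
  (68 − 67.8351)²/67.8351 = 0.0004
χ² = 2.3349 + 1.3587 + 0.2432 + 0.0002 + 0.3022 + 0.3707 + 1.5359 + 1.6863 + 0.0004 = 7.833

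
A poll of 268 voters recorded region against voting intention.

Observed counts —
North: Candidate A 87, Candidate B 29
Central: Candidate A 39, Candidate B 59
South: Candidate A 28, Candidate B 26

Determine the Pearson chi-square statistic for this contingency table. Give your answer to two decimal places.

Row totals: 116, 98, 54. Column totals: 154, 114. Grand total N = 268.
Expected counts (row total × column total / N):
  North, Candidate A: 116×154/268 = 66.657
  North, Candidate B: 116×114/268 = 49.343
  Central, Candidate A: 98×154/268 = 56.313
  Central, Candidate B: 98×114/268 = 41.687
  South, Candidate A: 54×154/268 = 31.030
  South, Candidate B: 54×114/268 = 22.970
Contributions (O − E)²/E:
  (87 − 66.657)²/66.657 = 6.2085
  (29 − 49.343)²/49.343 = 8.3870
  (39 − 56.313)²/56.313 = 5.3227
  (59 − 41.687)²/41.687 = 7.1903
  (28 − 31.030)²/31.030 = 0.2959
  (26 − 22.970)²/22.970 = 0.3997
χ² = 6.2085 + 8.3870 + 5.3227 + 7.1903 + 0.2959 + 0.3997 = 27.80

27.80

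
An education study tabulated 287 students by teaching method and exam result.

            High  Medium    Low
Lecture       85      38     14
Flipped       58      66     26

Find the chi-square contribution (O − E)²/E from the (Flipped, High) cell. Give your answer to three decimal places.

3.749

Row total (Flipped) = 150; column total (High) = 143; N = 287.
Expected count E = 150 × 143 / 287 = 74.7387.
Contribution = (O − E)²/E = (58 − 74.7387)² / 74.7387 = 3.749.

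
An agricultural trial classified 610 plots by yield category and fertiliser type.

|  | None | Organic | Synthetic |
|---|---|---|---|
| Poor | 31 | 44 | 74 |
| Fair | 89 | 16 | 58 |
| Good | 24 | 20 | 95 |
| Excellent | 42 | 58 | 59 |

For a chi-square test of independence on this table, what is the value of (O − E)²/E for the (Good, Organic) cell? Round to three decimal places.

Row total (Good) = 139; column total (Organic) = 138; N = 610.
Expected count E = 139 × 138 / 610 = 31.44590.
Contribution = (O − E)²/E = (20 − 31.44590)² / 31.44590 = 4.166.

4.166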